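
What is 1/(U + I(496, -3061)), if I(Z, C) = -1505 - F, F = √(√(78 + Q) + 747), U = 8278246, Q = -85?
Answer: 1/(8276741 - √(747 + I*√7)) ≈ 1.2082e-7 + 0.e-15*I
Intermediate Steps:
F = √(747 + I*√7) (F = √(√(78 - 85) + 747) = √(√(-7) + 747) = √(I*√7 + 747) = √(747 + I*√7) ≈ 27.331 + 0.0484*I)
I(Z, C) = -1505 - √(747 + I*√7)
1/(U + I(496, -3061)) = 1/(8278246 + (-1505 - √(747 + I*√7))) = 1/(8276741 - √(747 + I*√7))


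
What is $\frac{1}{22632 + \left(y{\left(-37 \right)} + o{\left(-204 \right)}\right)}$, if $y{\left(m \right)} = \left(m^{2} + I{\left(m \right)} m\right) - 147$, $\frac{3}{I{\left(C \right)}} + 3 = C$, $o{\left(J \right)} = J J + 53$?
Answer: $\frac{40}{2621031} \approx 1.5261 \cdot 10^{-5}$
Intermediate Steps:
$o{\left(J \right)} = 53 + J^{2}$ ($o{\left(J \right)} = J^{2} + 53 = 53 + J^{2}$)
$I{\left(C \right)} = \frac{3}{-3 + C}$
$y{\left(m \right)} = -147 + m^{2} + \frac{3 m}{-3 + m}$ ($y{\left(m \right)} = \left(m^{2} + \frac{3}{-3 + m} m\right) - 147 = \left(m^{2} + \frac{3 m}{-3 + m}\right) - 147 = -147 + m^{2} + \frac{3 m}{-3 + m}$)
$\frac{1}{22632 + \left(y{\left(-37 \right)} + o{\left(-204 \right)}\right)} = \frac{1}{22632 + \left(\frac{3 \left(-37\right) + \left(-147 + \left(-37\right)^{2}\right) \left(-3 - 37\right)}{-3 - 37} + \left(53 + \left(-204\right)^{2}\right)\right)} = \frac{1}{22632 + \left(\frac{-111 + \left(-147 + 1369\right) \left(-40\right)}{-40} + \left(53 + 41616\right)\right)} = \frac{1}{22632 + \left(- \frac{-111 + 1222 \left(-40\right)}{40} + 41669\right)} = \frac{1}{22632 + \left(- \frac{-111 - 48880}{40} + 41669\right)} = \frac{1}{22632 + \left(\left(- \frac{1}{40}\right) \left(-48991\right) + 41669\right)} = \frac{1}{22632 + \left(\frac{48991}{40} + 41669\right)} = \frac{1}{22632 + \frac{1715751}{40}} = \frac{1}{\frac{2621031}{40}} = \frac{40}{2621031}$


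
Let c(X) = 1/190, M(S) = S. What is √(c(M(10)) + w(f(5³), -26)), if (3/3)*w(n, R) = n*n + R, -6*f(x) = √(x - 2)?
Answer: I*√7335615/570 ≈ 4.7516*I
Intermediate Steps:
c(X) = 1/190
f(x) = -√(-2 + x)/6 (f(x) = -√(x - 2)/6 = -√(-2 + x)/6)
w(n, R) = R + n² (w(n, R) = n*n + R = n² + R = R + n²)
√(c(M(10)) + w(f(5³), -26)) = √(1/190 + (-26 + (-√(-2 + 5³)/6)²)) = √(1/190 + (-26 + (-√(-2 + 125)/6)²)) = √(1/190 + (-26 + (-√123/6)²)) = √(1/190 + (-26 + 41/12)) = √(1/190 - 271/12) = √(-25739/1140) = I*√7335615/570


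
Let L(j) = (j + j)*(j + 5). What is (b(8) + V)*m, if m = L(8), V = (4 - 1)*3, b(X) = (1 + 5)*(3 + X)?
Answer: 15600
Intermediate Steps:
L(j) = 2*j*(5 + j) (L(j) = (2*j)*(5 + j) = 2*j*(5 + j))
b(X) = 18 + 6*X (b(X) = 6*(3 + X) = 18 + 6*X)
V = 9 (V = 3*3 = 9)
m = 208 (m = 2*8*(5 + 8) = 2*8*13 = 208)
(b(8) + V)*m = ((18 + 6*8) + 9)*208 = ((18 + 48) + 9)*208 = (66 + 9)*208 = 75*208 = 15600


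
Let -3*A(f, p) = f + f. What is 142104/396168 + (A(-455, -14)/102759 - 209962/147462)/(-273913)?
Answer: 12288078572169545780/34257115289553480639 ≈ 0.35870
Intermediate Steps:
A(f, p) = -2*f/3 (A(f, p) = -(f + f)/3 = -2*f/3)
142104/396168 + (A(-455, -14)/102759 - 209962/147462)/(-273913) = 142104/396168 + (-⅔*(-455)/102759 - 209962/147462)/(-273913) = 142104*(1/396168) + ((910/3)*(1/102759) - 209962*1/147462)*(-1/273913) = 5921/16507 + (910/308277 - 104981/73731)*(-1/273913) = 5921/16507 - 10765377509/7576523829*(-1/273913) = 5921/16507 + 10765377509/2075308371572877 = 12288078572169545780/34257115289553480639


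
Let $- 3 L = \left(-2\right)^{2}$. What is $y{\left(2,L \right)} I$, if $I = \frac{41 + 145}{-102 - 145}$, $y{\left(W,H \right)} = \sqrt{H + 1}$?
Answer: $- \frac{62 i \sqrt{3}}{247} \approx - 0.43477 i$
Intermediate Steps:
$L = - \frac{4}{3}$ ($L = - \frac{\left(-2\right)^{2}}{3} = \left(- \frac{1}{3}\right) 4 = - \frac{4}{3} \approx -1.3333$)
$y{\left(W,H \right)} = \sqrt{1 + H}$
$I = - \frac{186}{247}$ ($I = \frac{186}{-247} = 186 \left(- \frac{1}{247}\right) = - \frac{186}{247} \approx -0.75304$)
$y{\left(2,L \right)} I = \sqrt{1 - \frac{4}{3}} \left(- \frac{186}{247}\right) = \sqrt{- \frac{1}{3}} \left(- \frac{186}{247}\right) = \frac{i \sqrt{3}}{3} \left(- \frac{186}{247}\right) = - \frac{62 i \sqrt{3}}{247}$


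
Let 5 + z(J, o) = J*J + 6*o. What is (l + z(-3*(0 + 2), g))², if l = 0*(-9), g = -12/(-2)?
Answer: 4489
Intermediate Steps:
g = 6 (g = -12*(-½) = 6)
l = 0
z(J, o) = -5 + J² + 6*o (z(J, o) = -5 + (J*J + 6*o) = -5 + (J² + 6*o) = -5 + J² + 6*o)
(l + z(-3*(0 + 2), g))² = (0 + (-5 + (-3*(0 + 2))² + 6*6))² = (0 + (-5 + (-3*2)² + 36))² = (0 + (-5 + (-6)² + 36))² = (0 + (-5 + 36 + 36))² = (0 + 67)² = 67² = 4489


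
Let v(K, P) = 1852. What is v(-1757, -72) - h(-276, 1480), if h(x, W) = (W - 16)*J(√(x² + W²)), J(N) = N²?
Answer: -3318265412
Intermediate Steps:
h(x, W) = (-16 + W)*(W² + x²) (h(x, W) = (W - 16)*(√(x² + W²))² = (-16 + W)*(√(W² + x²))² = (-16 + W)*(W² + x²))
v(-1757, -72) - h(-276, 1480) = 1852 - (-16 + 1480)*(1480² + (-276)²) = 1852 - 1464*(2190400 + 76176) = 1852 - 1464*2266576 = 1852 - 1*3318267264 = 1852 - 3318267264 = -3318265412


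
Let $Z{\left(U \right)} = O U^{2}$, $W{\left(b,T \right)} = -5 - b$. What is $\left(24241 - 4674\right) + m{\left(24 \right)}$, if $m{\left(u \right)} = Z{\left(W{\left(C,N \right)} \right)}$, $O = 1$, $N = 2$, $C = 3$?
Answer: $19631$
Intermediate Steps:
$Z{\left(U \right)} = U^{2}$ ($Z{\left(U \right)} = 1 U^{2} = U^{2}$)
$m{\left(u \right)} = 64$ ($m{\left(u \right)} = \left(-5 - 3\right)^{2} = \left(-8\right)^{2} = 64$)
$\left(24241 - 4674\right) + m{\left(24 \right)} = \left(24241 - 4674\right) + 64 = 19567 + 64 = 19631$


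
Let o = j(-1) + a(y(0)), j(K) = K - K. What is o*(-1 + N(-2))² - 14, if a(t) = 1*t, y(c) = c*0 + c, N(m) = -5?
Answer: -14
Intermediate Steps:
j(K) = 0
y(c) = c (y(c) = 0 + c = c)
a(t) = t
o = 0 (o = 0 + 0 = 0)
o*(-1 + N(-2))² - 14 = 0*(-1 - 5)² - 14 = 0*(-6)² - 14 = 0*36 - 14 = 0 - 14 = -14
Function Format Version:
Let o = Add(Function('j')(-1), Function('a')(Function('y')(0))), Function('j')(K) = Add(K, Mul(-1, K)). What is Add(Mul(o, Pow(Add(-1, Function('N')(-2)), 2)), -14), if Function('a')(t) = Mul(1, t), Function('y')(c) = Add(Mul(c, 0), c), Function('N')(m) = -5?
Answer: -14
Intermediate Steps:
Function('j')(K) = 0
Function('y')(c) = c (Function('y')(c) = Add(0, c) = c)
Function('a')(t) = t
o = 0 (o = Add(0, 0) = 0)
Add(Mul(o, Pow(Add(-1, Function('N')(-2)), 2)), -14) = Add(Mul(0, Pow(Add(-1, -5), 2)), -14) = Add(Mul(0, Pow(-6, 2)), -14) = Add(Mul(0, 36), -14) = Add(0, -14) = -14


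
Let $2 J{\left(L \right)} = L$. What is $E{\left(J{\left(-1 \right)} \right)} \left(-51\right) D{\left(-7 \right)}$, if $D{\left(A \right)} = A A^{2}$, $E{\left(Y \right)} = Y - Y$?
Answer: $0$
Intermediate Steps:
$J{\left(L \right)} = \frac{L}{2}$
$E{\left(Y \right)} = 0$
$D{\left(A \right)} = A^{3}$
$E{\left(J{\left(-1 \right)} \right)} \left(-51\right) D{\left(-7 \right)} = 0 \left(-51\right) \left(-7\right)^{3} = 0 \left(-343\right) = 0$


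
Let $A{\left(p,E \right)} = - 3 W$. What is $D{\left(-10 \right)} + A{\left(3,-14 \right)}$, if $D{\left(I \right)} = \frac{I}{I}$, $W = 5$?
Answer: $-14$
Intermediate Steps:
$A{\left(p,E \right)} = -15$ ($A{\left(p,E \right)} = \left(-3\right) 5 = -15$)
$D{\left(I \right)} = 1$
$D{\left(-10 \right)} + A{\left(3,-14 \right)} = 1 - 15 = -14$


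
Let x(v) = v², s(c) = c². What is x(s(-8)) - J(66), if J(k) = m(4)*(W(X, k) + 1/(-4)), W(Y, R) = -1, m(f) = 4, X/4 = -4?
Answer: 4101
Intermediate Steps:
X = -16 (X = 4*(-4) = -16)
J(k) = -5 (J(k) = 4*(-1 + 1/(-4)) = 4*(-1 + 1*(-¼)) = 4*(-1 - ¼) = 4*(-5/4) = -5)
x(s(-8)) - J(66) = ((-8)²)² - 1*(-5) = 64² + 5 = 4096 + 5 = 4101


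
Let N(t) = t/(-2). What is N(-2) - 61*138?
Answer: -8417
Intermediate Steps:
N(t) = -t/2 (N(t) = t*(-½) = -t/2)
N(-2) - 61*138 = -½*(-2) - 61*138 = 1 - 8418 = -8417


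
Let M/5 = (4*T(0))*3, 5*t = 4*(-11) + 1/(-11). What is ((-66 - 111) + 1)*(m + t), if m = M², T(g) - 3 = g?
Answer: -5700848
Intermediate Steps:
T(g) = 3 + g
t = -97/11 (t = (4*(-11) + 1/(-11))/5 = (-44 - 1/11)/5 = (⅕)*(-485/11) = -97/11 ≈ -8.8182)
M = 180 (M = 5*((4*(3 + 0))*3) = 5*((4*3)*3) = 5*(12*3) = 5*36 = 180)
m = 32400 (m = 180² = 32400)
((-66 - 111) + 1)*(m + t) = ((-66 - 111) + 1)*(32400 - 97/11) = (-177 + 1)*(356303/11) = -176*356303/11 = -5700848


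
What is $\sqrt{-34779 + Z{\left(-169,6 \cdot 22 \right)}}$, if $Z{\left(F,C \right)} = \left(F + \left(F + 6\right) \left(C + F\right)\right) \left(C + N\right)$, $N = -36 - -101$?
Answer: $\sqrt{1120035} \approx 1058.3$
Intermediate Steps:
$N = 65$ ($N = -36 + 101 = 65$)
$Z{\left(F,C \right)} = \left(65 + C\right) \left(F + \left(6 + F\right) \left(C + F\right)\right)$ ($Z{\left(F,C \right)} = \left(F + \left(F + 6\right) \left(C + F\right)\right) \left(C + 65\right) = \left(F + \left(6 + F\right) \left(C + F\right)\right) \left(65 + C\right) = \left(65 + C\right) \left(F + \left(6 + F\right) \left(C + F\right)\right)$)
$\sqrt{-34779 + Z{\left(-169,6 \cdot 22 \right)}} = \sqrt{-34779 + \left(6 \left(6 \cdot 22\right)^{2} + 65 \left(-169\right)^{2} + 390 \cdot 6 \cdot 22 + 455 \left(-169\right) + 6 \cdot 22 \left(-169\right)^{2} - 169 \left(6 \cdot 22\right)^{2} + 72 \cdot 6 \cdot 22 \left(-169\right)\right)} = \sqrt{-34779 + \left(6 \cdot 132^{2} + 65 \cdot 28561 + 390 \cdot 132 - 76895 + 132 \cdot 28561 - 169 \cdot 132^{2} + 72 \cdot 132 \left(-169\right)\right)} = \sqrt{-34779 + \left(6 \cdot 17424 + 1856465 + 51480 - 76895 + 3770052 - 2944656 - 1606176\right)} = \sqrt{-34779 + \left(104544 + 1856465 + 51480 - 76895 + 3770052 - 2944656 - 1606176\right)} = \sqrt{-34779 + 1154814} = \sqrt{1120035}$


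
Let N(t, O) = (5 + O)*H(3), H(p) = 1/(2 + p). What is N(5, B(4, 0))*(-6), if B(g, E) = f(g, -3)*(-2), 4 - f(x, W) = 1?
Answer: 6/5 ≈ 1.2000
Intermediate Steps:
f(x, W) = 3 (f(x, W) = 4 - 1*1 = 4 - 1 = 3)
B(g, E) = -6 (B(g, E) = 3*(-2) = -6)
N(t, O) = 1 + O/5 (N(t, O) = (5 + O)/(2 + 3) = (5 + O)/5 = (5 + O)*(⅕) = 1 + O/5)
N(5, B(4, 0))*(-6) = (1 + (⅕)*(-6))*(-6) = (1 - 6/5)*(-6) = -⅕*(-6) = 6/5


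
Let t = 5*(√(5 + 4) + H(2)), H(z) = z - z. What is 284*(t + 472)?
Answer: 138308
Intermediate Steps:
H(z) = 0
t = 15 (t = 5*(√(5 + 4) + 0) = 5*(√9 + 0) = 5*(3 + 0) = 5*3 = 15)
284*(t + 472) = 284*(15 + 472) = 284*487 = 138308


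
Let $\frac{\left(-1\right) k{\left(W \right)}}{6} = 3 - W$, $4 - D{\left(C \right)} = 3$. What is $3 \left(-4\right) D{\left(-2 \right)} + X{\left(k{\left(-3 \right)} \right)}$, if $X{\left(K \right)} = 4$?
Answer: $-8$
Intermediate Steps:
$D{\left(C \right)} = 1$ ($D{\left(C \right)} = 4 - 3 = 1$)
$k{\left(W \right)} = -18 + 6 W$ ($k{\left(W \right)} = - 6 \left(3 - W\right) = -18 + 6 W$)
$3 \left(-4\right) D{\left(-2 \right)} + X{\left(k{\left(-3 \right)} \right)} = 3 \left(-4\right) 1 + 4 = \left(-12\right) 1 + 4 = -12 + 4 = -8$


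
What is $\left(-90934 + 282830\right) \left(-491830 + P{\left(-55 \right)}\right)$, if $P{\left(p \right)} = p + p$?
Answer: $-94401318240$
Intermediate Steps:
$P{\left(p \right)} = 2 p$
$\left(-90934 + 282830\right) \left(-491830 + P{\left(-55 \right)}\right) = \left(-90934 + 282830\right) \left(-491830 + 2 \left(-55\right)\right) = 191896 \left(-491830 - 110\right) = 191896 \left(-491940\right) = -94401318240$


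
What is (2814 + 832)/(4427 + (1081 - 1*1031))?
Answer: 3646/4477 ≈ 0.81438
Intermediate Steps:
(2814 + 832)/(4427 + (1081 - 1*1031)) = 3646/(4427 + (1081 - 1031)) = 3646/(4427 + 50) = 3646/4477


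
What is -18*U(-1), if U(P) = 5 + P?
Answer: -72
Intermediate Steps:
-18*U(-1) = -18*(5 - 1) = -18*4 = -72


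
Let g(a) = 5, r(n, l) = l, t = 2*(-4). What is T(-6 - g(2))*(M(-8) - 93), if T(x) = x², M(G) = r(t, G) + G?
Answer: -13189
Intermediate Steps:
t = -8
M(G) = 2*G (M(G) = G + G = 2*G)
T(-6 - g(2))*(M(-8) - 93) = (-6 - 1*5)²*(2*(-8) - 93) = (-6 - 5)²*(-16 - 93) = (-11)²*(-109) = 121*(-109) = -13189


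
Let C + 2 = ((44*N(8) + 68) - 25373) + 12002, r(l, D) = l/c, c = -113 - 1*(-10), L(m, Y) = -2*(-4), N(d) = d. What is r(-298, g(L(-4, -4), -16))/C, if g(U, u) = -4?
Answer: -298/1334159 ≈ -0.00022336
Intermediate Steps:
L(m, Y) = 8
c = -103 (c = -113 + 10 = -103)
r(l, D) = -l/103 (r(l, D) = l/(-103) = l*(-1/103) = -l/103)
C = -12953 (C = -2 + (((44*8 + 68) - 25373) + 12002) = -2 + (((352 + 68) - 25373) + 12002) = -2 + ((420 - 25373) + 12002) = -2 + (-24953 + 12002) = -2 - 12951 = -12953)
r(-298, g(L(-4, -4), -16))/C = -1/103*(-298)/(-12953) = (298/103)*(-1/12953) = -298/1334159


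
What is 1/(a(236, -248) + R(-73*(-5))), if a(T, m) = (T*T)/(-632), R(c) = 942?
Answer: 79/67456 ≈ 0.0011711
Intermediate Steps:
a(T, m) = -T²/632 (a(T, m) = T²*(-1/632) = -T²/632)
1/(a(236, -248) + R(-73*(-5))) = 1/(-1/632*236² + 942) = 1/(-1/632*55696 + 942) = 1/(-6962/79 + 942) = 1/(67456/79) = 79/67456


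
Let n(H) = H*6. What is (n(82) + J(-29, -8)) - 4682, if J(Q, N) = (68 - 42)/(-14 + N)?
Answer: -46103/11 ≈ -4191.2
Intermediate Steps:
n(H) = 6*H
J(Q, N) = 26/(-14 + N)
(n(82) + J(-29, -8)) - 4682 = (6*82 + 26/(-14 - 8)) - 4682 = (492 + 26/(-22)) - 4682 = (492 + 26*(-1/22)) - 4682 = (492 - 13/11) - 4682 = 5399/11 - 4682 = -46103/11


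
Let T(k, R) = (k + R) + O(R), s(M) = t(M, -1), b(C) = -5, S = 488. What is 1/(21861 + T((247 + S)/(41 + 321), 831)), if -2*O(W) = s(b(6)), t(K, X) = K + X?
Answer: 362/8216325 ≈ 4.4059e-5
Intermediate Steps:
s(M) = -1 + M (s(M) = M - 1 = -1 + M)
O(W) = 3 (O(W) = -(-1 - 5)/2 = -½*(-6) = 3)
T(k, R) = 3 + R + k (T(k, R) = (k + R) + 3 = (R + k) + 3 = 3 + R + k)
1/(21861 + T((247 + S)/(41 + 321), 831)) = 1/(21861 + (3 + 831 + (247 + 488)/(41 + 321))) = 1/(21861 + (3 + 831 + 735/362)) = 1/(21861 + 302643/362) = 1/(8216325/362) = 362/8216325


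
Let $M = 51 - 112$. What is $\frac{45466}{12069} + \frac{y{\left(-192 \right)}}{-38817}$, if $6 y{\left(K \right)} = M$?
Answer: $\frac{392216983}{104107194} \approx 3.7674$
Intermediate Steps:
$M = -61$ ($M = 51 - 112 = -61$)
$y{\left(K \right)} = - \frac{61}{6}$ ($y{\left(K \right)} = \frac{1}{6} \left(-61\right) = - \frac{61}{6}$)
$\frac{45466}{12069} + \frac{y{\left(-192 \right)}}{-38817} = \frac{45466}{12069} - \frac{61}{6 \left(-38817\right)} = 45466 \cdot \frac{1}{12069} - - \frac{61}{232902} = \frac{45466}{12069} + \frac{61}{232902} = \frac{392216983}{104107194}$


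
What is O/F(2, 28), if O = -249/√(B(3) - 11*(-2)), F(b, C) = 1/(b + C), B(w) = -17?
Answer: -1494*√5 ≈ -3340.7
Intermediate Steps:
F(b, C) = 1/(C + b)
O = -249*√5/5 (O = -249/√(-17 - 11*(-2)) = -249/√(-17 + 22) = -249*√5/5 ≈ -111.36)
O/F(2, 28) = (-249*√5/5)/(1/(28 + 2)) = (-249*√5/5)/(1/30) = -249*√5/5*30 = -1494*√5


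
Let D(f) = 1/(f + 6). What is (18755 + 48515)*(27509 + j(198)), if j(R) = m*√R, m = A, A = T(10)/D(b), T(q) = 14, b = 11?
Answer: 1850530430 + 48030780*√22 ≈ 2.0758e+9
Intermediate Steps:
D(f) = 1/(6 + f)
A = 238 (A = 14/(1/(6 + 11)) = 14/(1/17) = 14*17 = 238)
m = 238
j(R) = 238*√R
(18755 + 48515)*(27509 + j(198)) = (18755 + 48515)*(27509 + 238*√198) = 67270*(27509 + 238*(3*√22)) = 67270*(27509 + 714*√22) = 1850530430 + 48030780*√22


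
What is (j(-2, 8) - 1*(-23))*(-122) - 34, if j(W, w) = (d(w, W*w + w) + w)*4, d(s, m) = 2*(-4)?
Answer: -2840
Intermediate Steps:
d(s, m) = -8
j(W, w) = -32 + 4*w (j(W, w) = (-8 + w)*4 = -32 + 4*w)
(j(-2, 8) - 1*(-23))*(-122) - 34 = ((-32 + 4*8) - 1*(-23))*(-122) - 34 = ((-32 + 32) + 23)*(-122) - 34 = (0 + 23)*(-122) - 34 = 23*(-122) - 34 = -2806 - 34 = -2840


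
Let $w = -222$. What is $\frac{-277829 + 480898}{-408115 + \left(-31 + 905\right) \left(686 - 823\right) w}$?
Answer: $\frac{203069}{26173721} \approx 0.0077585$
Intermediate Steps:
$\frac{-277829 + 480898}{-408115 + \left(-31 + 905\right) \left(686 - 823\right) w} = \frac{-277829 + 480898}{-408115 + \left(-31 + 905\right) \left(686 - 823\right) \left(-222\right)} = \frac{203069}{-408115 + 874 \left(-137\right) \left(-222\right)} = \frac{203069}{-408115 - -26581836} = \frac{203069}{-408115 + 26581836} = \frac{203069}{26173721}$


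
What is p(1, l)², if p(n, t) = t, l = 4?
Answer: 16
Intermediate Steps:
p(1, l)² = 4² = 16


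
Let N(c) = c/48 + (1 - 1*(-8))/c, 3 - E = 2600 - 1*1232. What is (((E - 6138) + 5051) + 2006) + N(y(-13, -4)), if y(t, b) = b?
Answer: -1345/3 ≈ -448.33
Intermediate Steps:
E = -1365 (E = 3 - (2600 - 1*1232) = 3 - (2600 - 1232) = 3 - 1*1368 = 3 - 1368 = -1365)
N(c) = 9/c + c/48 (N(c) = c*(1/48) + (1 + 8)/c = c/48 + 9/c = 9/c + c/48)
(((E - 6138) + 5051) + 2006) + N(y(-13, -4)) = (((-1365 - 6138) + 5051) + 2006) + (9/(-4) + (1/48)*(-4)) = ((-7503 + 5051) + 2006) + (9*(-1/4) - 1/12) = (-2452 + 2006) + (-9/4 - 1/12) = -446 - 7/3 = -1345/3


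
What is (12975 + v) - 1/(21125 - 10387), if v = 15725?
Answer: 308180599/10738 ≈ 28700.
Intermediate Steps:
(12975 + v) - 1/(21125 - 10387) = (12975 + 15725) - 1/(21125 - 10387) = 28700 - 1/10738 = 308180599/10738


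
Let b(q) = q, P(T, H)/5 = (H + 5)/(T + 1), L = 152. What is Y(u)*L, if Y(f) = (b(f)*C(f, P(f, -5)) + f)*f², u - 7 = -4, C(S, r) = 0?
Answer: 4104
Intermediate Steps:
P(T, H) = 5*(5 + H)/(1 + T) (P(T, H) = 5*((H + 5)/(T + 1)) = 5*((5 + H)/(1 + T)) = 5*(5 + H)/(1 + T))
u = 3 (u = 7 - 4 = 3)
Y(f) = f³ (Y(f) = (f*0 + f)*f² = (0 + f)*f² = f*f² = f³)
Y(u)*L = 3³*152 = 27*152 = 4104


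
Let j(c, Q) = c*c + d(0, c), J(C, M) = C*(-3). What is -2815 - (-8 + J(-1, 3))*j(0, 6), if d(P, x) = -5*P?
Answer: -2815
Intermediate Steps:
J(C, M) = -3*C
j(c, Q) = c² (j(c, Q) = c*c - 5*0 = c² + 0 = c²)
-2815 - (-8 + J(-1, 3))*j(0, 6) = -2815 - (-8 - 3*(-1))*0² = -2815 - (-8 + 3)*0 = -2815 - (-5)*0 = -2815 - 1*0 = -2815 + 0 = -2815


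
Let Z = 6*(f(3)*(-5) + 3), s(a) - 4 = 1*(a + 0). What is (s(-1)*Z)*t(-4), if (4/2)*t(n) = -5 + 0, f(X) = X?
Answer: 540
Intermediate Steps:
s(a) = 4 + a (s(a) = 4 + 1*(a + 0) = 4 + 1*a = 4 + a)
Z = -72 (Z = 6*(3*(-5) + 3) = 6*(-15 + 3) = 6*(-12) = -72)
t(n) = -5/2 (t(n) = (-5 + 0)/2 = (½)*(-5) = -5/2)
(s(-1)*Z)*t(-4) = ((4 - 1)*(-72))*(-5/2) = (3*(-72))*(-5/2) = -216*(-5/2) = 540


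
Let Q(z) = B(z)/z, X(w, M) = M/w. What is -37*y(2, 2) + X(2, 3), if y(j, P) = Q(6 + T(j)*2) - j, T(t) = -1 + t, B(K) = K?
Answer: 77/2 ≈ 38.500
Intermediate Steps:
Q(z) = 1 (Q(z) = z/z = 1)
y(j, P) = 1 - j
-37*y(2, 2) + X(2, 3) = -37*(1 - 1*2) + 3/2 = -37*(1 - 2) + 3*(1/2) = -37*(-1) + 3/2 = 37 + 3/2 = 77/2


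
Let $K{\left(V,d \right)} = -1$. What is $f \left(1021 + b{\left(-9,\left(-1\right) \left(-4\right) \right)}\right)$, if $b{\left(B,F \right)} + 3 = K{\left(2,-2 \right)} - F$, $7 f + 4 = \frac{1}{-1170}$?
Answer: $- \frac{4741853}{8190} \approx -578.98$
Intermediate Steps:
$f = - \frac{4681}{8190}$ ($f = - \frac{4}{7} + \frac{1}{7 \left(-1170\right)} = - \frac{4}{7} + \frac{1}{7} \left(- \frac{1}{1170}\right) = - \frac{4}{7} - \frac{1}{8190} = - \frac{4681}{8190} \approx -0.57155$)
$b{\left(B,F \right)} = -4 - F$ ($b{\left(B,F \right)} = -3 - \left(1 + F\right) = -4 - F$)
$f \left(1021 + b{\left(-9,\left(-1\right) \left(-4\right) \right)}\right) = - \frac{4681 \left(1021 - \left(4 - -4\right)\right)}{8190} = - \frac{4681 \left(1021 - 8\right)}{8190} = \left(- \frac{4681}{8190}\right) 1013 = - \frac{4741853}{8190}$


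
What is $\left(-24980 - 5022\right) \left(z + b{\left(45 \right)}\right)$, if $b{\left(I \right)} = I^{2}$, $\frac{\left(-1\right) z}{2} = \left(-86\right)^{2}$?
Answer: $383035534$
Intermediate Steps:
$z = -14792$ ($z = - 2 \left(-86\right)^{2} = \left(-2\right) 7396 = -14792$)
$\left(-24980 - 5022\right) \left(z + b{\left(45 \right)}\right) = \left(-24980 - 5022\right) \left(-14792 + 45^{2}\right) = - 30002 \left(-14792 + 2025\right) = \left(-30002\right) \left(-12767\right) = 383035534$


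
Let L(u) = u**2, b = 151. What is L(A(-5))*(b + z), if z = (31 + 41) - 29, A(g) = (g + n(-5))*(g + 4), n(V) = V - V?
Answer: 4850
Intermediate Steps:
n(V) = 0
A(g) = g*(4 + g) (A(g) = (g + 0)*(g + 4) = g*(4 + g))
z = 43 (z = 72 - 29 = 43)
L(A(-5))*(b + z) = (-5*(4 - 5))**2*(151 + 43) = (-5*(-1))**2*194 = 5**2*194 = 25*194 = 4850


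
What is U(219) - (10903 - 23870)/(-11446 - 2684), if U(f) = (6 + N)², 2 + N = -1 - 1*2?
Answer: 1163/14130 ≈ 0.082307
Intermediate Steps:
N = -5 (N = -2 + (-1 - 1*2) = -2 + (-1 - 2) = -2 - 3 = -5)
U(f) = 1 (U(f) = (6 - 5)² = 1² = 1)
U(219) - (10903 - 23870)/(-11446 - 2684) = 1 - (10903 - 23870)/(-11446 - 2684) = 1 - (-12967)/(-14130) = 1 - (-12967)*(-1)/14130 = 1 - 1*12967/14130 = 1 - 12967/14130 = 1163/14130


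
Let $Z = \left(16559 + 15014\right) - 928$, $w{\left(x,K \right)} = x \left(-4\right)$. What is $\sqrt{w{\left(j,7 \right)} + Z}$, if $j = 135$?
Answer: $3 \sqrt{3345} \approx 173.51$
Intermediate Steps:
$w{\left(x,K \right)} = - 4 x$
$Z = 30645$ ($Z = 31573 - 928 = 30645$)
$\sqrt{w{\left(j,7 \right)} + Z} = \sqrt{\left(-4\right) 135 + 30645} = \sqrt{-540 + 30645} = \sqrt{30105} = 3 \sqrt{3345}$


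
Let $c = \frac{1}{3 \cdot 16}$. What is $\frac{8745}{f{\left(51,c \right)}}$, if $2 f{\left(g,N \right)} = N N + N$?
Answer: $\frac{40296960}{49} \approx 8.2239 \cdot 10^{5}$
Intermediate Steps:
$c = \frac{1}{48}$ ($c = \frac{1}{3} \cdot \frac{1}{16} = \frac{1}{48} \approx 0.020833$)
$f{\left(g,N \right)} = \frac{N}{2} + \frac{N^{2}}{2}$ ($f{\left(g,N \right)} = \frac{N N + N}{2} = \frac{N^{2} + N}{2} = \frac{N + N^{2}}{2} = \frac{N}{2} + \frac{N^{2}}{2}$)
$\frac{8745}{f{\left(51,c \right)}} = \frac{8745}{\frac{1}{2} \cdot \frac{1}{48} \left(1 + \frac{1}{48}\right)} = \frac{8745}{\frac{1}{2} \cdot \frac{1}{48} \cdot \frac{49}{48}} = \frac{8745}{\frac{49}{4608}} = 8745 \cdot \frac{4608}{49} = \frac{40296960}{49}$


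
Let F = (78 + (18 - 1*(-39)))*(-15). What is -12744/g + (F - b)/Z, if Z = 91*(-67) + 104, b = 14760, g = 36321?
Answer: 177757731/72557251 ≈ 2.4499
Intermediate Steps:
Z = -5993 (Z = -6097 + 104 = -5993)
F = -2025 (F = (78 + (18 + 39))*(-15) = (78 + 57)*(-15) = 135*(-15) = -2025)
-12744/g + (F - b)/Z = -12744/36321 + (-2025 - 1*14760)/(-5993) = -12744*1/36321 + (-2025 - 14760)*(-1/5993) = -4248/12107 - 16785*(-1/5993) = -4248/12107 + 16785/5993 = 177757731/72557251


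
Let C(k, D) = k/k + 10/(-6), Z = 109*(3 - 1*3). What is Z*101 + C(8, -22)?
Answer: -⅔ ≈ -0.66667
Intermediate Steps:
Z = 0 (Z = 109*(3 - 3) = 109*0 = 0)
C(k, D) = -⅔ (C(k, D) = 1 + 10*(-⅙) = 1 - 5/3 = -⅔)
Z*101 + C(8, -22) = 0*101 - ⅔ = 0 - ⅔ = -⅔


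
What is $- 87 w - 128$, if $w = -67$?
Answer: $5701$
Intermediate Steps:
$- 87 w - 128 = \left(-87\right) \left(-67\right) - 128 = 5829 - 128 = 5701$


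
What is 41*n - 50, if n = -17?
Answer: -747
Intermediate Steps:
41*n - 50 = 41*(-17) - 50 = -697 - 50 = -747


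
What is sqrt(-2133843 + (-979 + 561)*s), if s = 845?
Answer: I*sqrt(2487053) ≈ 1577.0*I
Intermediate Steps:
sqrt(-2133843 + (-979 + 561)*s) = sqrt(-2133843 + (-979 + 561)*845) = sqrt(-2133843 - 418*845) = sqrt(-2133843 - 353210) = sqrt(-2487053) = I*sqrt(2487053)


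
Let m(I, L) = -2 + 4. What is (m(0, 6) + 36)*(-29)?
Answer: -1102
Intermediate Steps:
m(I, L) = 2
(m(0, 6) + 36)*(-29) = (2 + 36)*(-29) = 38*(-29) = -1102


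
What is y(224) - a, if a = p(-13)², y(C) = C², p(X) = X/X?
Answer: 50175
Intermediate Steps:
p(X) = 1
a = 1 (a = 1² = 1)
y(224) - a = 224² - 1*1 = 50176 - 1 = 50175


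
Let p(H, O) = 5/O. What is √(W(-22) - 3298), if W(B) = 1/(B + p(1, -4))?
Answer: I*√28524774/93 ≈ 57.429*I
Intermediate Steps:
W(B) = 1/(-5/4 + B) (W(B) = 1/(B + 5/(-4)) = 1/(B + 5*(-¼)) = 1/(B - 5/4) = 1/(-5/4 + B))
√(W(-22) - 3298) = √(4/(-5 + 4*(-22)) - 3298) = √(4/(-5 - 88) - 3298) = √(4/(-93) - 3298) = √(4*(-1/93) - 3298) = √(-4/93 - 3298) = √(-306718/93) = I*√28524774/93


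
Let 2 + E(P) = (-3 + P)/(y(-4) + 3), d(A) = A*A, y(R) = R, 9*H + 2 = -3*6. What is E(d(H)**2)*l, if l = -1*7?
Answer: 1074073/6561 ≈ 163.71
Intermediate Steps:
H = -20/9 (H = -2/9 + (-3*6)/9 = -2/9 + (1/9)*(-18) = -2/9 - 2 = -20/9 ≈ -2.2222)
d(A) = A**2
l = -7
E(P) = 1 - P (E(P) = -2 + (-3 + P)/(-4 + 3) = -2 + (-3 + P)/(-1) = -2 + (-3 + P)*(-1) = -2 + (3 - P) = 1 - P)
E(d(H)**2)*l = (1 - ((-20/9)**2)**2)*(-7) = (1 - (400/81)**2)*(-7) = (1 - 1*160000/6561)*(-7) = (1 - 160000/6561)*(-7) = -153439/6561*(-7) = 1074073/6561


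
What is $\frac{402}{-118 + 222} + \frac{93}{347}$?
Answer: $\frac{74583}{18044} \approx 4.1334$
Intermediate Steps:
$\frac{402}{-118 + 222} + \frac{93}{347} = \frac{402}{104} + 93 \cdot \frac{1}{347} = 402 \cdot \frac{1}{104} + \frac{93}{347} = \frac{201}{52} + \frac{93}{347} = \frac{74583}{18044}$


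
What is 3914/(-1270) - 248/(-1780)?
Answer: -166299/56515 ≈ -2.9426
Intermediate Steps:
3914/(-1270) - 248/(-1780) = 3914*(-1/1270) - 248*(-1/1780) = -1957/635 + 62/445 = -166299/56515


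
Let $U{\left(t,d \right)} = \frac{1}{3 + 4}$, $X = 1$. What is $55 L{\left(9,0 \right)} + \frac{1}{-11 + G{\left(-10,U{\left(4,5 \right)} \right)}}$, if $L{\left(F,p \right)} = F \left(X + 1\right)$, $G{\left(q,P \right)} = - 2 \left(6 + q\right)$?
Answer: $\frac{2969}{3} \approx 989.67$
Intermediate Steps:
$U{\left(t,d \right)} = \frac{1}{7}$
$G{\left(q,P \right)} = -12 - 2 q$
$L{\left(F,p \right)} = 2 F$ ($L{\left(F,p \right)} = F \left(1 + 1\right) = F 2 = 2 F$)
$55 L{\left(9,0 \right)} + \frac{1}{-11 + G{\left(-10,U{\left(4,5 \right)} \right)}} = 55 \cdot 2 \cdot 9 + \frac{1}{-11 - -8} = 55 \cdot 18 + \frac{1}{-11 + \left(-12 + 20\right)} = 990 + \frac{1}{-11 + 8} = 990 + \frac{1}{-3} = 990 - \frac{1}{3} = \frac{2969}{3}$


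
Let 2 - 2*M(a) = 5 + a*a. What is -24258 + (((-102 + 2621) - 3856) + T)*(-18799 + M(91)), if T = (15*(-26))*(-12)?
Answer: -76716021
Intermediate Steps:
T = 4680 (T = -390*(-12) = 4680)
M(a) = -3/2 - a**2/2 (M(a) = 1 - (5 + a*a)/2 = 1 - (5 + a**2)/2 = 1 + (-5/2 - a**2/2) = -3/2 - a**2/2)
-24258 + (((-102 + 2621) - 3856) + T)*(-18799 + M(91)) = -24258 + (((-102 + 2621) - 3856) + 4680)*(-18799 + (-3/2 - 1/2*91**2)) = -24258 + ((2519 - 3856) + 4680)*(-18799 + (-3/2 - 1/2*8281)) = -24258 + (-1337 + 4680)*(-18799 + (-3/2 - 8281/2)) = -24258 + 3343*(-18799 - 4142) = -24258 + 3343*(-22941) = -24258 - 76691763 = -76716021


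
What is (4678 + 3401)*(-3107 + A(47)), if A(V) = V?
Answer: -24721740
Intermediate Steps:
(4678 + 3401)*(-3107 + A(47)) = (4678 + 3401)*(-3107 + 47) = 8079*(-3060) = -24721740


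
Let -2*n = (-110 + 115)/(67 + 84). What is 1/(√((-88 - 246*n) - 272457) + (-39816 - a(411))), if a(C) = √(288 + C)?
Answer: -151/(6012216 + 151*√699 - 4*I*√388387855) ≈ -2.5095e-5 - 3.2881e-7*I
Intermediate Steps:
n = -5/302 (n = -(-110 + 115)/(2*(67 + 84)) = -5/(2*151) = -½*5/151 = -5/302 ≈ -0.016556)
1/(√((-88 - 246*n) - 272457) + (-39816 - a(411))) = 1/(√((-88 - 246*(-5/302)) - 272457) + (-39816 - √(288 + 411))) = 1/(√((-88 + 615/151) - 272457) + (-39816 - √699)) = 1/(√(-12673/151 - 272457) + (-39816 - √699)) = 1/(√(-41153680/151) + (-39816 - √699)) = 1/(4*I*√388387855/151 + (-39816 - √699)) = 1/(-39816 - √699 + 4*I*√388387855/151)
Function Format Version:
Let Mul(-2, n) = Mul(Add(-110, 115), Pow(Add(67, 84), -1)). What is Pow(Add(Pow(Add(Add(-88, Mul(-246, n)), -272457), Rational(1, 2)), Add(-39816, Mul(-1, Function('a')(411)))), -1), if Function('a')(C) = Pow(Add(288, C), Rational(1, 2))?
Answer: Mul(-151, Pow(Add(6012216, Mul(151, Pow(699, Rational(1, 2))), Mul(-4, I, Pow(388387855, Rational(1, 2)))), -1)) ≈ Add(-2.5095e-5, Mul(-3.2881e-7, I))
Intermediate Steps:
n = Rational(-5, 302) (n = Mul(Rational(-1, 2), Mul(Add(-110, 115), Pow(Add(67, 84), -1))) = Mul(Rational(-1, 2), Mul(5, Pow(151, -1))) = Mul(Rational(-1, 2), Mul(5, Rational(1, 151))) = Mul(Rational(-1, 2), Rational(5, 151)) = Rational(-5, 302) ≈ -0.016556)
Pow(Add(Pow(Add(Add(-88, Mul(-246, n)), -272457), Rational(1, 2)), Add(-39816, Mul(-1, Function('a')(411)))), -1) = Pow(Add(Pow(Add(Add(-88, Mul(-246, Rational(-5, 302))), -272457), Rational(1, 2)), Add(-39816, Mul(-1, Pow(Add(288, 411), Rational(1, 2))))), -1) = Pow(Add(Pow(Add(Add(-88, Rational(615, 151)), -272457), Rational(1, 2)), Add(-39816, Mul(-1, Pow(699, Rational(1, 2))))), -1) = Pow(Add(Pow(Add(Rational(-12673, 151), -272457), Rational(1, 2)), Add(-39816, Mul(-1, Pow(699, Rational(1, 2))))), -1) = Pow(Add(Pow(Rational(-41153680, 151), Rational(1, 2)), Add(-39816, Mul(-1, Pow(699, Rational(1, 2))))), -1) = Pow(Add(Mul(Rational(4, 151), I, Pow(388387855, Rational(1, 2))), Add(-39816, Mul(-1, Pow(699, Rational(1, 2))))), -1) = Pow(Add(-39816, Mul(-1, Pow(699, Rational(1, 2))), Mul(Rational(4, 151), I, Pow(388387855, Rational(1, 2)))), -1)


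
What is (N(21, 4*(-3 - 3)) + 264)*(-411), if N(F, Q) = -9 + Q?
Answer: -94941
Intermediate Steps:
(N(21, 4*(-3 - 3)) + 264)*(-411) = ((-9 + 4*(-3 - 3)) + 264)*(-411) = ((-9 + 4*(-6)) + 264)*(-411) = ((-9 - 24) + 264)*(-411) = (-33 + 264)*(-411) = 231*(-411) = -94941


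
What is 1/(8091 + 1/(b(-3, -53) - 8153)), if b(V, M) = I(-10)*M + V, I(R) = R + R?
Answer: 7096/57413735 ≈ 0.00012359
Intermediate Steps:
I(R) = 2*R
b(V, M) = V - 20*M (b(V, M) = (2*(-10))*M + V = -20*M + V = V - 20*M)
1/(8091 + 1/(b(-3, -53) - 8153)) = 1/(8091 + 1/((-3 - 20*(-53)) - 8153)) = 1/(8091 + 1/((-3 + 1060) - 8153)) = 1/(8091 + 1/(1057 - 8153)) = 1/(8091 + 1/(-7096)) = 1/(8091 - 1/7096) = 1/(57413735/7096) = 7096/57413735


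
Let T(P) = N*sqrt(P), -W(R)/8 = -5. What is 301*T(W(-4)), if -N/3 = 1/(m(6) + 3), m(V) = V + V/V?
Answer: -903*sqrt(10)/5 ≈ -571.11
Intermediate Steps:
W(R) = 40 (W(R) = -8*(-5) = 40)
m(V) = 1 + V (m(V) = V + 1 = 1 + V)
N = -3/10 (N = -3/((1 + 6) + 3) = -3/(7 + 3) = -3/10 ≈ -0.30000)
T(P) = -3*sqrt(P)/10
301*T(W(-4)) = 301*(-3*sqrt(10)/5) = -903*sqrt(10)/5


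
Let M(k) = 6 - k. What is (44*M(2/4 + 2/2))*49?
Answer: 9702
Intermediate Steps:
(44*M(2/4 + 2/2))*49 = (44*(6 - (2/4 + 2/2)))*49 = (44*(6 - (2*(1/4) + 2*(1/2))))*49 = (44*(6 - (1/2 + 1)))*49 = (44*(6 - 1*3/2))*49 = (44*(6 - 3/2))*49 = (44*(9/2))*49 = 198*49 = 9702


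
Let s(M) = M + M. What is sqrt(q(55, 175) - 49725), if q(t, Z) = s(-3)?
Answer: 11*I*sqrt(411) ≈ 223.0*I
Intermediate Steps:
s(M) = 2*M
q(t, Z) = -6 (q(t, Z) = 2*(-3) = -6)
sqrt(q(55, 175) - 49725) = sqrt(-6 - 49725) = sqrt(-49731) = 11*I*sqrt(411)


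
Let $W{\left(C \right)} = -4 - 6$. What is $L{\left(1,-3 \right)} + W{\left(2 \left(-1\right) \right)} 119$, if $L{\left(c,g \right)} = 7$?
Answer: $-1183$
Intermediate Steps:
$W{\left(C \right)} = -10$
$L{\left(1,-3 \right)} + W{\left(2 \left(-1\right) \right)} 119 = 7 - 1190 = -1183$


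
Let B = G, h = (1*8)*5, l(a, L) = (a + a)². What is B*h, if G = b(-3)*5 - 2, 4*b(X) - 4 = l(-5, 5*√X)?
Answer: 5120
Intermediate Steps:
l(a, L) = 4*a² (l(a, L) = (2*a)² = 4*a²)
b(X) = 26 (b(X) = 1 + (4*(-5)²)/4 = 1 + (4*25)/4 = 1 + (¼)*100 = 1 + 25 = 26)
G = 128 (G = 26*5 - 2 = 130 - 2 = 128)
h = 40 (h = 8*5 = 40)
B = 128
B*h = 128*40 = 5120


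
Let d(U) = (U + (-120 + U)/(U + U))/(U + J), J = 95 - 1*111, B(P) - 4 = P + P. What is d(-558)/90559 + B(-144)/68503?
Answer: -2738735217059/662317219029228 ≈ -0.0041351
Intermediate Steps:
B(P) = 4 + 2*P (B(P) = 4 + (P + P) = 4 + 2*P)
J = -16 (J = 95 - 111 = -16)
d(U) = (U + (-120 + U)/(2*U))/(-16 + U) (d(U) = (U + (-120 + U)/(U + U))/(U - 16) = (U + (-120 + U)/((2*U)))/(-16 + U) = (U + (-120 + U)*(1/(2*U)))/(-16 + U) = (U + (-120 + U)/(2*U))/(-16 + U))
d(-558)/90559 + B(-144)/68503 = ((-60 + (-558)**2 + (1/2)*(-558))/((-558)*(-16 - 558)))/90559 + (4 + 2*(-144))/68503 = -1/558*(-60 + 311364 - 279)/(-574)*(1/90559) + (4 - 288)*(1/68503) = -1/558*(-1/574)*311025*(1/90559) - 284*1/68503 = (103675/106764)*(1/90559) - 284/68503 = 103675/9668441076 - 284/68503 = -2738735217059/662317219029228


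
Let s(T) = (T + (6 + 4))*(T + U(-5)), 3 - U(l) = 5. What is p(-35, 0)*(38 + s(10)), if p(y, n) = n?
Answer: 0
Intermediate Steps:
U(l) = -2 (U(l) = 3 - 1*5 = 3 - 5 = -2)
s(T) = (-2 + T)*(10 + T) (s(T) = (T + (6 + 4))*(T - 2) = (T + 10)*(-2 + T) = (10 + T)*(-2 + T) = (-2 + T)*(10 + T))
p(-35, 0)*(38 + s(10)) = 0*(38 + (-20 + 10² + 8*10)) = 0*(38 + (-20 + 100 + 80)) = 0*(38 + 160) = 0*198 = 0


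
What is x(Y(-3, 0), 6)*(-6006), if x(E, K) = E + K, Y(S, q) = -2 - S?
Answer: -42042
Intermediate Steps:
x(Y(-3, 0), 6)*(-6006) = ((-2 - 1*(-3)) + 6)*(-6006) = ((-2 + 3) + 6)*(-6006) = (1 + 6)*(-6006) = 7*(-6006) = -42042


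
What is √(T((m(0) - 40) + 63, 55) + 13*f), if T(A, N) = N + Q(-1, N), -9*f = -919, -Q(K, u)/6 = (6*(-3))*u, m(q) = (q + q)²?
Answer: √65902/3 ≈ 85.571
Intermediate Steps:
m(q) = 4*q² (m(q) = (2*q)² = 4*q²)
Q(K, u) = 108*u (Q(K, u) = -6*6*(-3)*u = -(-108)*u = 108*u)
f = 919/9 (f = -⅑*(-919) = 919/9 ≈ 102.11)
T(A, N) = 109*N (T(A, N) = N + 108*N = 109*N)
√(T((m(0) - 40) + 63, 55) + 13*f) = √(109*55 + 13*(919/9)) = √(5995 + 11947/9) = √(65902/9) = √65902/3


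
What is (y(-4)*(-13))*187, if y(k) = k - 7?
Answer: 26741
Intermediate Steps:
y(k) = -7 + k
(y(-4)*(-13))*187 = ((-7 - 4)*(-13))*187 = -11*(-13)*187 = 143*187 = 26741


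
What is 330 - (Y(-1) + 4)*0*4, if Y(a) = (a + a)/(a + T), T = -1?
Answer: 330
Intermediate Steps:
Y(a) = 2*a/(-1 + a) (Y(a) = (a + a)/(a - 1) = (2*a)/(-1 + a) = 2*a/(-1 + a))
330 - (Y(-1) + 4)*0*4 = 330 - (2*(-1)/(-1 - 1) + 4)*0*4 = 330 - (2*(-1)/(-2) + 4)*0*4 = 330 - (2*(-1)*(-½) + 4)*0*4 = 330 - (1 + 4)*0*4 = 330 - 5*0*4 = 330 - 0*4 = 330 - 1*0 = 330 + 0 = 330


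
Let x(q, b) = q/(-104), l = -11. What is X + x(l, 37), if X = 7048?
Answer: 733003/104 ≈ 7048.1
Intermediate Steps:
x(q, b) = -q/104 (x(q, b) = q*(-1/104) = -q/104)
X + x(l, 37) = 7048 - 1/104*(-11) = 7048 + 11/104 = 733003/104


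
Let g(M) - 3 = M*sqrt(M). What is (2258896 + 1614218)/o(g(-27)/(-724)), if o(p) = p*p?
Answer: 225577044896/(-1 + 27*I*sqrt(3))**2 ≈ -1.03e+8 + 4.4071e+6*I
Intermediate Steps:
g(M) = 3 + M**(3/2) (g(M) = 3 + M*sqrt(M) = 3 + M**(3/2))
o(p) = p**2
(2258896 + 1614218)/o(g(-27)/(-724)) = (2258896 + 1614218)/(((3 + (-27)**(3/2))/(-724))**2) = 3873114/(((3 - 81*I*sqrt(3))*(-1/724))**2) = 3873114/((-3/724 + 81*I*sqrt(3)/724)**2) = 3873114/(-3/724 + 81*I*sqrt(3)/724)**2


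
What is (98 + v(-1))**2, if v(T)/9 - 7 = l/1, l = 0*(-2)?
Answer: 25921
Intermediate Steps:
l = 0
v(T) = 63 (v(T) = 63 + 9*(0/1) = 63 + 9*(0*1) = 63 + 9*0 = 63 + 0 = 63)
(98 + v(-1))**2 = (98 + 63)**2 = 161**2 = 25921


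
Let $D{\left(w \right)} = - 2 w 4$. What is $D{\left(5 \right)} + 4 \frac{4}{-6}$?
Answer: $- \frac{128}{3} \approx -42.667$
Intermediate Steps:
$D{\left(w \right)} = - 8 w$
$D{\left(5 \right)} + 4 \frac{4}{-6} = \left(-8\right) 5 + 4 \frac{4}{-6} = -40 + 4 \cdot 4 \left(- \frac{1}{6}\right) = -40 + 4 \left(- \frac{2}{3}\right) = -40 - \frac{8}{3} = - \frac{128}{3}$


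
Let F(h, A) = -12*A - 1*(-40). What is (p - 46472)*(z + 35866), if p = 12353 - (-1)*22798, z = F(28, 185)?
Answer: -381359206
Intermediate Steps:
F(h, A) = 40 - 12*A (F(h, A) = -12*A + 40 = 40 - 12*A)
z = -2180 (z = 40 - 12*185 = 40 - 2220 = -2180)
p = 35151 (p = 12353 - 1*(-22798) = 12353 + 22798 = 35151)
(p - 46472)*(z + 35866) = (35151 - 46472)*(-2180 + 35866) = -11321*33686 = -381359206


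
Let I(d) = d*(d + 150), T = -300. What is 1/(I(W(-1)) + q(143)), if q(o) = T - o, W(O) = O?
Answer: -1/592 ≈ -0.0016892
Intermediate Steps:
I(d) = d*(150 + d)
q(o) = -300 - o
1/(I(W(-1)) + q(143)) = 1/(-(150 - 1) + (-300 - 1*143)) = 1/(-1*149 + (-300 - 143)) = 1/(-149 - 443) = 1/(-592) = -1/592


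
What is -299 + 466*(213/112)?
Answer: 32885/56 ≈ 587.23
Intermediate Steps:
-299 + 466*(213/112) = -299 + 49629/56 = 32885/56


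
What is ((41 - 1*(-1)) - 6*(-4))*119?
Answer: 7854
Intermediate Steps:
((41 - 1*(-1)) - 6*(-4))*119 = ((41 + 1) + 24)*119 = (42 + 24)*119 = 66*119 = 7854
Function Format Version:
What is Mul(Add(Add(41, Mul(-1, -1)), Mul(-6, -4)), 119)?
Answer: 7854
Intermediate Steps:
Mul(Add(Add(41, Mul(-1, -1)), Mul(-6, -4)), 119) = Mul(Add(Add(41, 1), 24), 119) = Mul(Add(42, 24), 119) = Mul(66, 119) = 7854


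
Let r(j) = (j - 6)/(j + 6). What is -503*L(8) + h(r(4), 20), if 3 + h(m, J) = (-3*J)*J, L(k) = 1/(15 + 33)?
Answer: -58247/48 ≈ -1213.5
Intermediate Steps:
L(k) = 1/48
r(j) = (-6 + j)/(6 + j)
h(m, J) = -3 - 3*J² (h(m, J) = -3 + (-3*J)*J = -3 - 3*J²)
-503*L(8) + h(r(4), 20) = -503*1/48 + (-3 - 3*20²) = -503/48 + (-3 - 3*400) = -503/48 + (-3 - 1200) = -503/48 - 1203 = -58247/48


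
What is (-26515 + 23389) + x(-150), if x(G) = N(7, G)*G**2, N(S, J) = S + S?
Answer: 311874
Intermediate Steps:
N(S, J) = 2*S
x(G) = 14*G**2 (x(G) = (2*7)*G**2 = 14*G**2)
(-26515 + 23389) + x(-150) = (-26515 + 23389) + 14*(-150)**2 = -3126 + 14*22500 = -3126 + 315000 = 311874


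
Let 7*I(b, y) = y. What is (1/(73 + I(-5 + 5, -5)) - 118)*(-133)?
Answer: 7940233/506 ≈ 15692.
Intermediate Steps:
I(b, y) = y/7
(1/(73 + I(-5 + 5, -5)) - 118)*(-133) = (1/(73 + (⅐)*(-5)) - 118)*(-133) = (1/(73 - 5/7) - 118)*(-133) = (1/(506/7) - 118)*(-133) = (7/506 - 118)*(-133) = -59701/506*(-133) = 7940233/506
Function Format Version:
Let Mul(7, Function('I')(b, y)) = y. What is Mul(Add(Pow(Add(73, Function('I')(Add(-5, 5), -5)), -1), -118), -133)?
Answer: Rational(7940233, 506) ≈ 15692.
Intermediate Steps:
Function('I')(b, y) = Mul(Rational(1, 7), y)
Mul(Add(Pow(Add(73, Function('I')(Add(-5, 5), -5)), -1), -118), -133) = Mul(Add(Pow(Add(73, Mul(Rational(1, 7), -5)), -1), -118), -133) = Mul(Add(Pow(Add(73, Rational(-5, 7)), -1), -118), -133) = Mul(Add(Pow(Rational(506, 7), -1), -118), -133) = Mul(Add(Rational(7, 506), -118), -133) = Mul(Rational(-59701, 506), -133) = Rational(7940233, 506)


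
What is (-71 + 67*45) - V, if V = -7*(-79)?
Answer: 2391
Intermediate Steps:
V = 553
(-71 + 67*45) - V = (-71 + 67*45) - 1*553 = (-71 + 3015) - 553 = 2944 - 553 = 2391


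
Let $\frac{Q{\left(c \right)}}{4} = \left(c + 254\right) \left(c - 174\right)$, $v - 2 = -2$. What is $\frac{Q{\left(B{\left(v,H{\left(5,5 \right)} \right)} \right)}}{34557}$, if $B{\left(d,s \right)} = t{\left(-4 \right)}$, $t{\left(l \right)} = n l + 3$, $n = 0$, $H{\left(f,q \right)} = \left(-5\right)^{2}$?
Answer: $- \frac{58596}{11519} \approx -5.0869$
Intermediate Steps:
$H{\left(f,q \right)} = 25$
$v = 0$ ($v = 2 - 2 = 0$)
$t{\left(l \right)} = 3$ ($t{\left(l \right)} = 0 l + 3 = 0 + 3 = 3$)
$B{\left(d,s \right)} = 3$
$Q{\left(c \right)} = 4 \left(-174 + c\right) \left(254 + c\right)$ ($Q{\left(c \right)} = 4 \left(c + 254\right) \left(c - 174\right) = 4 \left(254 + c\right) \left(-174 + c\right) = 4 \left(-174 + c\right) \left(254 + c\right)$)
$\frac{Q{\left(B{\left(v,H{\left(5,5 \right)} \right)} \right)}}{34557} = \frac{-176784 + 4 \cdot 3^{2} + 320 \cdot 3}{34557} = \left(-176784 + 4 \cdot 9 + 960\right) \frac{1}{34557} = \left(-176784 + 36 + 960\right) \frac{1}{34557} = \left(-175788\right) \frac{1}{34557} = - \frac{58596}{11519}$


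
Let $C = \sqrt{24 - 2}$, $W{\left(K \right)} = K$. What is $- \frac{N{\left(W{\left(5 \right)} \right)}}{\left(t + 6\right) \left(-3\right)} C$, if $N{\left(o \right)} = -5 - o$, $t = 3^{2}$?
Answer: $- \frac{2 \sqrt{22}}{9} \approx -1.0423$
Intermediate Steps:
$t = 9$
$C = \sqrt{22} \approx 4.6904$
$- \frac{N{\left(W{\left(5 \right)} \right)}}{\left(t + 6\right) \left(-3\right)} C = - \frac{-5 - 5}{\left(9 + 6\right) \left(-3\right)} \sqrt{22} = - \frac{-5 - 5}{15 \left(-3\right)} \sqrt{22} = - \frac{1}{-45} \left(-10\right) \sqrt{22} = - \left(- \frac{1}{45}\right) \left(-10\right) \sqrt{22} = - \frac{2 \sqrt{22}}{9}$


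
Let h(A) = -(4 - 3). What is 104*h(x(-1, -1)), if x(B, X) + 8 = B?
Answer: -104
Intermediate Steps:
x(B, X) = -8 + B
h(A) = -1 (h(A) = -1*1 = -1)
104*h(x(-1, -1)) = 104*(-1) = -104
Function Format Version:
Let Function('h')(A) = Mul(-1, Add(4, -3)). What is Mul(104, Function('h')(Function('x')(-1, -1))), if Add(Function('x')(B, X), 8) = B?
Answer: -104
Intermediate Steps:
Function('x')(B, X) = Add(-8, B)
Function('h')(A) = -1 (Function('h')(A) = Mul(-1, 1) = -1)
Mul(104, Function('h')(Function('x')(-1, -1))) = Mul(104, -1) = -104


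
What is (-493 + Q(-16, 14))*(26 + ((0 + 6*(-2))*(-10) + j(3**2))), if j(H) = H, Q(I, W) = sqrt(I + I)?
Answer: -76415 + 620*I*sqrt(2) ≈ -76415.0 + 876.81*I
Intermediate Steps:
Q(I, W) = sqrt(2)*sqrt(I) (Q(I, W) = sqrt(2*I) = sqrt(2)*sqrt(I))
(-493 + Q(-16, 14))*(26 + ((0 + 6*(-2))*(-10) + j(3**2))) = (-493 + sqrt(2)*sqrt(-16))*(26 + ((0 + 6*(-2))*(-10) + 3**2)) = (-493 + sqrt(2)*(4*I))*(26 + ((0 - 12)*(-10) + 9)) = (-493 + 4*I*sqrt(2))*(26 + (-12*(-10) + 9)) = (-493 + 4*I*sqrt(2))*(26 + (120 + 9)) = (-493 + 4*I*sqrt(2))*(26 + 129) = (-493 + 4*I*sqrt(2))*155 = -76415 + 620*I*sqrt(2)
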